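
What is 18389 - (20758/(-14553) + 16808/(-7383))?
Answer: 658733423983/35814933 ≈ 18393.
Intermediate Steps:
18389 - (20758/(-14553) + 16808/(-7383)) = 18389 - (20758*(-1/14553) + 16808*(-1/7383)) = 18389 - (-20758/14553 - 16808/7383) = 18389 - 1*(-132621046/35814933) = 18389 + 132621046/35814933 = 658733423983/35814933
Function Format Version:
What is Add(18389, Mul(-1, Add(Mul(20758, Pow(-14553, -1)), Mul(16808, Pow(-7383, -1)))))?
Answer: Rational(658733423983, 35814933) ≈ 18393.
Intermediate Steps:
Add(18389, Mul(-1, Add(Mul(20758, Pow(-14553, -1)), Mul(16808, Pow(-7383, -1))))) = Add(18389, Mul(-1, Add(Mul(20758, Rational(-1, 14553)), Mul(16808, Rational(-1, 7383))))) = Add(18389, Mul(-1, Add(Rational(-20758, 14553), Rational(-16808, 7383)))) = Add(18389, Mul(-1, Rational(-132621046, 35814933))) = Add(18389, Rational(132621046, 35814933)) = Rational(658733423983, 35814933)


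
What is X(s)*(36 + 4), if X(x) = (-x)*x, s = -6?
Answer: -1440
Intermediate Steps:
X(x) = -x**2
X(s)*(36 + 4) = (-1*(-6)**2)*(36 + 4) = -1*36*40 = -36*40 = -1440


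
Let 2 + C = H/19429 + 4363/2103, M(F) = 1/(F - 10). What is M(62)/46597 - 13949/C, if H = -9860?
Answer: 1381001326687710599/42852083170988 ≈ 32227.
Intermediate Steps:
M(F) = 1/(-10 + F)
C = -17685227/40859187 (C = -2 + (-9860/19429 + 4363/2103) = -2 + 64033147/40859187 = -17685227/40859187 ≈ -0.43283)
M(62)/46597 - 13949/C = 1/((-10 + 62)*46597) - 13949/(-17685227/40859187) = (1/46597)/52 - 13949*(-40859187/17685227) = (1/52)*(1/46597) + 569944799463/17685227 = 1/2423044 + 569944799463/17685227 = 1381001326687710599/42852083170988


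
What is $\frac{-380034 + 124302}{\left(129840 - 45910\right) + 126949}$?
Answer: $- \frac{85244}{70293} \approx -1.2127$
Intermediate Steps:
$\frac{-380034 + 124302}{\left(129840 - 45910\right) + 126949} = - \frac{255732}{\left(129840 - 45910\right) + 126949} = - \frac{255732}{83930 + 126949} = - \frac{255732}{210879} = \left(-255732\right) \frac{1}{210879} = - \frac{85244}{70293}$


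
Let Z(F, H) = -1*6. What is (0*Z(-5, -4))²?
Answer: 0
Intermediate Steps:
Z(F, H) = -6
(0*Z(-5, -4))² = (0*(-6))² = 0² = 0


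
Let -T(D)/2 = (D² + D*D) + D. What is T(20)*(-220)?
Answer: 360800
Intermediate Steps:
T(D) = -4*D² - 2*D (T(D) = -2*((D² + D*D) + D) = -2*((D² + D²) + D) = -2*(2*D² + D) = -2*(D + 2*D²) = -4*D² - 2*D)
T(20)*(-220) = -2*20*(1 + 2*20)*(-220) = -2*20*(1 + 40)*(-220) = -2*20*41*(-220) = -1640*(-220) = 360800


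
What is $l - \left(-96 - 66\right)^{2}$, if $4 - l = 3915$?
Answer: $-30155$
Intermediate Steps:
$l = -3911$ ($l = 4 - 3915 = -3911$)
$l - \left(-96 - 66\right)^{2} = -3911 - \left(-96 - 66\right)^{2} = -3911 - \left(-162\right)^{2} = -3911 - 26244 = -30155$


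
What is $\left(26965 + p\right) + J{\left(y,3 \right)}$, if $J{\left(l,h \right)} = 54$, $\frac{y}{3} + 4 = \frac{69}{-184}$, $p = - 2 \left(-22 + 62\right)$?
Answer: $26939$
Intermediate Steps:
$p = -80$ ($p = \left(-2\right) 40 = -80$)
$y = - \frac{105}{8}$ ($y = -12 + 3 \frac{69}{-184} = -12 + 3 \cdot 69 \left(- \frac{1}{184}\right) = -12 + 3 \left(- \frac{3}{8}\right) = -12 - \frac{9}{8} = - \frac{105}{8} \approx -13.125$)
$\left(26965 + p\right) + J{\left(y,3 \right)} = \left(26965 - 80\right) + 54 = 26885 + 54 = 26939$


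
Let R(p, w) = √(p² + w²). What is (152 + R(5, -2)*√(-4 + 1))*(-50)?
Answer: -7600 - 50*I*√87 ≈ -7600.0 - 466.37*I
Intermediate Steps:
(152 + R(5, -2)*√(-4 + 1))*(-50) = (152 + √(5² + (-2)²)*√(-4 + 1))*(-50) = (152 + √(25 + 4)*√(-3))*(-50) = (152 + √29*(I*√3))*(-50) = (152 + I*√87)*(-50) = -7600 - 50*I*√87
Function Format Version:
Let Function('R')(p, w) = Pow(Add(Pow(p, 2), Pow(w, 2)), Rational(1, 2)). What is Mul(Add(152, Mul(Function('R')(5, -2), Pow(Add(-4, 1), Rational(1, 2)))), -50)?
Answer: Add(-7600, Mul(-50, I, Pow(87, Rational(1, 2)))) ≈ Add(-7600.0, Mul(-466.37, I))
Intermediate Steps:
Mul(Add(152, Mul(Function('R')(5, -2), Pow(Add(-4, 1), Rational(1, 2)))), -50) = Mul(Add(152, Mul(Pow(Add(Pow(5, 2), Pow(-2, 2)), Rational(1, 2)), Pow(Add(-4, 1), Rational(1, 2)))), -50) = Mul(Add(152, Mul(Pow(Add(25, 4), Rational(1, 2)), Pow(-3, Rational(1, 2)))), -50) = Mul(Add(152, Mul(Pow(29, Rational(1, 2)), Mul(I, Pow(3, Rational(1, 2))))), -50) = Mul(Add(152, Mul(I, Pow(87, Rational(1, 2)))), -50) = Add(-7600, Mul(-50, I, Pow(87, Rational(1, 2))))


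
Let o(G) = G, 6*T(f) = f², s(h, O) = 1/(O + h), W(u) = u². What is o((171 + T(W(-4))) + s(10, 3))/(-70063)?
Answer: -8336/2732457 ≈ -0.0030507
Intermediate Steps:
T(f) = f²/6
o((171 + T(W(-4))) + s(10, 3))/(-70063) = ((171 + ((-4)²)²/6) + 1/(3 + 10))/(-70063) = ((171 + (⅙)*16²) + 1/13)*(-1/70063) = ((171 + (⅙)*256) + 1/13)*(-1/70063) = ((171 + 128/3) + 1/13)*(-1/70063) = (641/3 + 1/13)*(-1/70063) = (8336/39)*(-1/70063) = -8336/2732457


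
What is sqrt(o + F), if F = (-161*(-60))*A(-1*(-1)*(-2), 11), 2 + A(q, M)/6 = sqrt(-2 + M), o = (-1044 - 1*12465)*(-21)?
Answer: 3*sqrt(37961) ≈ 584.51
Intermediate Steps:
o = 283689 (o = (-1044 - 12465)*(-21) = -13509*(-21) = 283689)
A(q, M) = -12 + 6*sqrt(-2 + M)
F = 57960 (F = (-161*(-60))*(-12 + 6*sqrt(-2 + 11)) = 9660*(-12 + 6*sqrt(9)) = 9660*(-12 + 6*3) = 9660*(-12 + 18) = 9660*6 = 57960)
sqrt(o + F) = sqrt(283689 + 57960) = sqrt(341649) = 3*sqrt(37961)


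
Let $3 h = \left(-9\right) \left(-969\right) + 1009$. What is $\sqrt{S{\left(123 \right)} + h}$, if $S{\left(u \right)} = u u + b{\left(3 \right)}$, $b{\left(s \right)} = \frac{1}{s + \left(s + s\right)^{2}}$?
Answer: $\frac{\sqrt{27944358}}{39} \approx 135.54$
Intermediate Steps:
$b{\left(s \right)} = \frac{1}{s + 4 s^{2}}$ ($b{\left(s \right)} = \frac{1}{s + \left(2 s\right)^{2}} = \frac{1}{s + 4 s^{2}}$)
$h = \frac{9730}{3}$ ($h = \frac{\left(-9\right) \left(-969\right) + 1009}{3} = \frac{8721 + 1009}{3} = \frac{1}{3} \cdot 9730 = \frac{9730}{3} \approx 3243.3$)
$S{\left(u \right)} = \frac{1}{39} + u^{2}$ ($S{\left(u \right)} = u u + \frac{1}{3 \left(1 + 4 \cdot 3\right)} = u^{2} + \frac{1}{3 \left(1 + 12\right)} = u^{2} + \frac{1}{3 \cdot 13} = u^{2} + \frac{1}{3} \cdot \frac{1}{13} = u^{2} + \frac{1}{39} = \frac{1}{39} + u^{2}$)
$\sqrt{S{\left(123 \right)} + h} = \sqrt{\left(\frac{1}{39} + 123^{2}\right) + \frac{9730}{3}} = \sqrt{\left(\frac{1}{39} + 15129\right) + \frac{9730}{3}} = \sqrt{\frac{590032}{39} + \frac{9730}{3}} = \sqrt{\frac{716522}{39}} = \frac{\sqrt{27944358}}{39}$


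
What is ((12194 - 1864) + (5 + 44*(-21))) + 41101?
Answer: 50512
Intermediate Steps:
((12194 - 1864) + (5 + 44*(-21))) + 41101 = (10330 + (5 - 924)) + 41101 = (10330 - 919) + 41101 = 9411 + 41101 = 50512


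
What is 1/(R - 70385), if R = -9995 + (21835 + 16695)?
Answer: -1/41850 ≈ -2.3895e-5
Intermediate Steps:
R = 28535 (R = -9995 + 38530 = 28535)
1/(R - 70385) = 1/(28535 - 70385) = 1/(-41850) = -1/41850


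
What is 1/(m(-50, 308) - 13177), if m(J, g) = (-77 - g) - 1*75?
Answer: -1/13637 ≈ -7.3330e-5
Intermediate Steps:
m(J, g) = -152 - g (m(J, g) = (-77 - g) - 75 = -152 - g)
1/(m(-50, 308) - 13177) = 1/((-152 - 1*308) - 13177) = 1/((-152 - 308) - 13177) = 1/(-460 - 13177) = 1/(-13637) = -1/13637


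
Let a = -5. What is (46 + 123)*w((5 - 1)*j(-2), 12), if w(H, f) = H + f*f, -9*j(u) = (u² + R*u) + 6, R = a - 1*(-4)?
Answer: 70304/3 ≈ 23435.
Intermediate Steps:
R = -1 (R = -5 - 1*(-4) = -5 + 4 = -1)
j(u) = -⅔ - u²/9 + u/9 (j(u) = -((u² - u) + 6)/9 = -(6 + u² - u)/9 = -⅔ - u²/9 + u/9)
w(H, f) = H + f²
(46 + 123)*w((5 - 1)*j(-2), 12) = (46 + 123)*((5 - 1)*(-⅔ - ⅑*(-2)² + (⅑)*(-2)) + 12²) = 169*(4*(-⅔ - ⅑*4 - 2/9) + 144) = 169*(4*(-⅔ - 4/9 - 2/9) + 144) = 169*(4*(-4/3) + 144) = 169*(-16/3 + 144) = 169*(416/3) = 70304/3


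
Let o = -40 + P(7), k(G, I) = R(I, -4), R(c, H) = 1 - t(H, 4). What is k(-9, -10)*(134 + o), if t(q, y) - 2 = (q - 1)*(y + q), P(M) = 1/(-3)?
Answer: -281/3 ≈ -93.667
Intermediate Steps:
P(M) = -1/3
t(q, y) = 2 + (-1 + q)*(q + y) (t(q, y) = 2 + (q - 1)*(y + q) = 2 + (-1 + q)*(q + y))
R(c, H) = 3 - H**2 - 3*H (R(c, H) = 1 - (2 + H**2 - H - 1*4 + H*4) = 1 - (2 + H**2 - H - 4 + 4*H) = 1 - (-2 + H**2 + 3*H) = 1 + (2 - H**2 - 3*H) = 3 - H**2 - 3*H)
k(G, I) = -1 (k(G, I) = 3 - 1*(-4)**2 - 3*(-4) = 3 - 1*16 + 12 = 3 - 16 + 12 = -1)
o = -121/3 (o = -40 - 1/3 = -121/3 ≈ -40.333)
k(-9, -10)*(134 + o) = -(134 - 121/3) = -1*281/3 = -281/3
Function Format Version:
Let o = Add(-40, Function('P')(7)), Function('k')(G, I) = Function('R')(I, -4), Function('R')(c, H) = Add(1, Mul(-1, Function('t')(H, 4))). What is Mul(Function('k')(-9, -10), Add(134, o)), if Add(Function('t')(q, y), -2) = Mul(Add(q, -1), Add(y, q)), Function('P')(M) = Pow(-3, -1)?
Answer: Rational(-281, 3) ≈ -93.667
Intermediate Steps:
Function('P')(M) = Rational(-1, 3)
Function('t')(q, y) = Add(2, Mul(Add(-1, q), Add(q, y))) (Function('t')(q, y) = Add(2, Mul(Add(q, -1), Add(y, q))) = Add(2, Mul(Add(-1, q), Add(q, y))))
Function('R')(c, H) = Add(3, Mul(-1, Pow(H, 2)), Mul(-3, H)) (Function('R')(c, H) = Add(1, Mul(-1, Add(2, Pow(H, 2), Mul(-1, H), Mul(-1, 4), Mul(H, 4)))) = Add(1, Mul(-1, Add(2, Pow(H, 2), Mul(-1, H), -4, Mul(4, H)))) = Add(1, Mul(-1, Add(-2, Pow(H, 2), Mul(3, H)))) = Add(1, Add(2, Mul(-1, Pow(H, 2)), Mul(-3, H))) = Add(3, Mul(-1, Pow(H, 2)), Mul(-3, H)))
Function('k')(G, I) = -1 (Function('k')(G, I) = Add(3, Mul(-1, Pow(-4, 2)), Mul(-3, -4)) = Add(3, Mul(-1, 16), 12) = Add(3, -16, 12) = -1)
o = Rational(-121, 3) (o = Add(-40, Rational(-1, 3)) = Rational(-121, 3) ≈ -40.333)
Mul(Function('k')(-9, -10), Add(134, o)) = Mul(-1, Add(134, Rational(-121, 3))) = Mul(-1, Rational(281, 3)) = Rational(-281, 3)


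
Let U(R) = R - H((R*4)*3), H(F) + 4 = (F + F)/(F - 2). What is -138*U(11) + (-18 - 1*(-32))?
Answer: -115424/65 ≈ -1775.8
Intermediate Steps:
H(F) = -4 + 2*F/(-2 + F) (H(F) = -4 + (F + F)/(F - 2) = -4 + (2*F)/(-2 + F) = -4 + 2*F/(-2 + F))
U(R) = R - 2*(4 - 12*R)/(-2 + 12*R) (U(R) = R - 2*(4 - R*4*3)/(-2 + (R*4)*3) = R - 2*(4 - 4*R*3)/(-2 + (4*R)*3) = R - 2*(4 - 12*R)/(-2 + 12*R))
-138*U(11) + (-18 - 1*(-32)) = -138*(-4 + 6*11**2 + 11*11)/(-1 + 6*11) + (-18 - 1*(-32)) = -138*(-4 + 6*121 + 121)/(-1 + 66) + (-18 + 32) = -138*(-4 + 726 + 121)/65 + 14 = -138*843/65 + 14 = -116334/65 + 14 = -115424/65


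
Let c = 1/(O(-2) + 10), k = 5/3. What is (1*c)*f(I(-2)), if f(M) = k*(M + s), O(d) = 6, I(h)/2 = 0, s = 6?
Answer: 5/8 ≈ 0.62500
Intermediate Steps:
I(h) = 0 (I(h) = 2*0 = 0)
k = 5/3 (k = 5*(1/3) = 5/3 ≈ 1.6667)
f(M) = 10 + 5*M/3 (f(M) = 5*(M + 6)/3 = 5*(6 + M)/3 = 10 + 5*M/3)
c = 1/16 (c = 1/(6 + 10) = 1/16 ≈ 0.062500)
(1*c)*f(I(-2)) = (1*(1/16))*(10 + (5/3)*0) = (10 + 0)/16 = (1/16)*10 = 5/8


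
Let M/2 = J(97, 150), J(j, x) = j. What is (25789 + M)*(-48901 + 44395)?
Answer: -117079398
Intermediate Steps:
M = 194 (M = 2*97 = 194)
(25789 + M)*(-48901 + 44395) = (25789 + 194)*(-48901 + 44395) = 25983*(-4506) = -117079398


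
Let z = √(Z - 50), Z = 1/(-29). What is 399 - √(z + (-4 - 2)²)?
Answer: 399 - √(30276 + 29*I*√42079)/29 ≈ 392.97 - 0.58666*I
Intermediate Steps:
Z = -1/29 ≈ -0.034483
z = I*√42079/29 (z = √(-1/29 - 50) = √(-1451/29) = I*√42079/29 ≈ 7.0735*I)
399 - √(z + (-4 - 2)²) = 399 - √(I*√42079/29 + (-4 - 2)²) = 399 - √(I*√42079/29 + (-6)²) = 399 - √(I*√42079/29 + 36) = 399 - √(36 + I*√42079/29)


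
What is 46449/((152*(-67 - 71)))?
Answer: -15483/6992 ≈ -2.2144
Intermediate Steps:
46449/((152*(-67 - 71))) = 46449/((152*(-138))) = 46449/(-20976) = 46449*(-1/20976) = -15483/6992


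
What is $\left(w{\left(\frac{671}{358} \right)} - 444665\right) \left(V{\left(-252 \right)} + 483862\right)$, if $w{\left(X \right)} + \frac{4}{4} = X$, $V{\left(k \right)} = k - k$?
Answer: $- \frac{38512937100767}{179} \approx -2.1516 \cdot 10^{11}$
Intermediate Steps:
$V{\left(k \right)} = 0$
$w{\left(X \right)} = -1 + X$
$\left(w{\left(\frac{671}{358} \right)} - 444665\right) \left(V{\left(-252 \right)} + 483862\right) = \left(\left(-1 + \frac{671}{358}\right) - 444665\right) \left(0 + 483862\right) = \left(\left(-1 + 671 \cdot \frac{1}{358}\right) - 444665\right) 483862 = \left(\left(-1 + \frac{671}{358}\right) - 444665\right) 483862 = \left(\frac{313}{358} - 444665\right) 483862 = \left(- \frac{159189757}{358}\right) 483862 = - \frac{38512937100767}{179}$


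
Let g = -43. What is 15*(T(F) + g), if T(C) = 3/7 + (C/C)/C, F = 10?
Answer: -8919/14 ≈ -637.07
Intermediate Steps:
T(C) = 3/7 + 1/C (T(C) = 3*(⅐) + 1/C = 3/7 + 1/C)
15*(T(F) + g) = 15*((3/7 + 1/10) - 43) = 15*((3/7 + ⅒) - 43) = 15*(37/70 - 43) = 15*(-2973/70) = -8919/14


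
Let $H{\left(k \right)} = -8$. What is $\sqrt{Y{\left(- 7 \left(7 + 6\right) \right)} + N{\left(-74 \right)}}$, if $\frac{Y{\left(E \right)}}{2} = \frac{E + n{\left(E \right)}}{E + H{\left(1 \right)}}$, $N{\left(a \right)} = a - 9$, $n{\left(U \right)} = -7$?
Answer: $\frac{i \sqrt{88231}}{33} \approx 9.0011 i$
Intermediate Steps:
$N{\left(a \right)} = -9 + a$
$Y{\left(E \right)} = \frac{2 \left(-7 + E\right)}{-8 + E}$ ($Y{\left(E \right)} = 2 \frac{E - 7}{E - 8} = 2 \frac{-7 + E}{-8 + E} = \frac{2 \left(-7 + E\right)}{-8 + E}$)
$\sqrt{Y{\left(- 7 \left(7 + 6\right) \right)} + N{\left(-74 \right)}} = \sqrt{\frac{2 \left(-7 - 7 \left(7 + 6\right)\right)}{-8 - 7 \left(7 + 6\right)} - 83} = \sqrt{\frac{2 \left(-7 - 91\right)}{-8 - 91} - 83} = \sqrt{2 \frac{1}{-99} \left(-98\right) - 83} = \sqrt{2 \left(- \frac{1}{99}\right) \left(-98\right) - 83} = \sqrt{\frac{196}{99} - 83} = \sqrt{- \frac{8021}{99}} = \frac{i \sqrt{88231}}{33}$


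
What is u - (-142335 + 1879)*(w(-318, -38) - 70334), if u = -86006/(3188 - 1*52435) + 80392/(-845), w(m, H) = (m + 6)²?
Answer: 12143895064017742/3201055 ≈ 3.7937e+9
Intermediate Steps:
w(m, H) = (6 + m)²
u = -298953058/3201055 (u = -86006/(3188 - 52435) + 80392*(-1/845) = -86006/(-49247) - 6184/65 = -86006*(-1/49247) - 6184/65 = 86006/49247 - 6184/65 = -298953058/3201055 ≈ -93.392)
u - (-142335 + 1879)*(w(-318, -38) - 70334) = -298953058/3201055 - (-142335 + 1879)*((6 - 318)² - 70334) = -298953058/3201055 - (-140456)*((-312)² - 70334) = -298953058/3201055 - (-140456)*(97344 - 70334) = -298953058/3201055 - (-140456)*27010 = -298953058/3201055 - 1*(-3793716560) = -298953058/3201055 + 3793716560 = 12143895064017742/3201055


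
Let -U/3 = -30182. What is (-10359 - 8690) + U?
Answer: 71497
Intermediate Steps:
U = 90546 (U = -3*(-30182) = 90546)
(-10359 - 8690) + U = (-10359 - 8690) + 90546 = -19049 + 90546 = 71497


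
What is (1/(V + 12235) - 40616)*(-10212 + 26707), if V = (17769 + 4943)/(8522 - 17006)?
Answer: -17381973233910545/25944757 ≈ -6.6996e+8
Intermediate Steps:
V = -5678/2121 (V = 22712/(-8484) = 22712*(-1/8484) = -5678/2121 ≈ -2.6770)
(1/(V + 12235) - 40616)*(-10212 + 26707) = (1/(-5678/2121 + 12235) - 40616)*(-10212 + 26707) = (1/(25944757/2121) - 40616)*16495 = (2121/25944757 - 40616)*16495 = -1053772248191/25944757*16495 = -17381973233910545/25944757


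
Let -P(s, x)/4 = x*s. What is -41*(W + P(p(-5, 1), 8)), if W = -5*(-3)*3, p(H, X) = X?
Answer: -533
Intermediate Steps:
W = 45 (W = 15*3 = 45)
P(s, x) = -4*s*x (P(s, x) = -4*x*s = -4*s*x)
-41*(W + P(p(-5, 1), 8)) = -41*(45 - 4*1*8) = -41*(45 - 32) = -41*13 = -533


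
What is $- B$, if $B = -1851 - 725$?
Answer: $2576$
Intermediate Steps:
$B = -2576$
$- B = \left(-1\right) \left(-2576\right) = 2576$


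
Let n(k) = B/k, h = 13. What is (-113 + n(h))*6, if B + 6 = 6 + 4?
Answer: -8790/13 ≈ -676.15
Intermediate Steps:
B = 4 (B = -6 + (6 + 4) = -6 + 10 = 4)
n(k) = 4/k
(-113 + n(h))*6 = (-113 + 4/13)*6 = -1465/13*6 = -8790/13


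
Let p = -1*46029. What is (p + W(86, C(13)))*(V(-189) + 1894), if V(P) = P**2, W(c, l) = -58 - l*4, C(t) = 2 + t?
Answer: -1735819405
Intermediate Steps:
W(c, l) = -58 - 4*l
p = -46029
(p + W(86, C(13)))*(V(-189) + 1894) = (-46029 + (-58 - 4*(2 + 13)))*((-189)**2 + 1894) = (-46029 + (-58 - 4*15))*(35721 + 1894) = (-46029 + (-58 - 60))*37615 = (-46029 - 118)*37615 = -46147*37615 = -1735819405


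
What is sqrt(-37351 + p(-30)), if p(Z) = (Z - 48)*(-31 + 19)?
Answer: I*sqrt(36415) ≈ 190.83*I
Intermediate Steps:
p(Z) = 576 - 12*Z (p(Z) = (-48 + Z)*(-12) = 576 - 12*Z)
sqrt(-37351 + p(-30)) = sqrt(-37351 + (576 - 12*(-30))) = sqrt(-37351 + (576 + 360)) = sqrt(-37351 + 936) = sqrt(-36415) = I*sqrt(36415)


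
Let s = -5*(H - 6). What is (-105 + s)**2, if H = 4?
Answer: 9025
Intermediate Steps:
s = 10 (s = -5*(4 - 6) = -5*(-2) = 10)
(-105 + s)**2 = (-105 + 10)**2 = (-95)**2 = 9025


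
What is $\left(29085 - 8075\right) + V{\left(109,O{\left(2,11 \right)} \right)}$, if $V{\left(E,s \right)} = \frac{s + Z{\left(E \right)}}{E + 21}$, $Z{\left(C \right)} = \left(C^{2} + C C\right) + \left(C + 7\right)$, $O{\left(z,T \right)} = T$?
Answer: $\frac{2755189}{130} \approx 21194.0$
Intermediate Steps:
$Z{\left(C \right)} = 7 + C + 2 C^{2}$ ($Z{\left(C \right)} = \left(C^{2} + C^{2}\right) + \left(7 + C\right) = 2 C^{2} + \left(7 + C\right) = 7 + C + 2 C^{2}$)
$V{\left(E,s \right)} = \frac{7 + E + s + 2 E^{2}}{21 + E}$ ($V{\left(E,s \right)} = \frac{s + \left(7 + E + 2 E^{2}\right)}{E + 21} = \frac{7 + E + s + 2 E^{2}}{21 + E}$)
$\left(29085 - 8075\right) + V{\left(109,O{\left(2,11 \right)} \right)} = \left(29085 - 8075\right) + \frac{7 + 109 + 11 + 2 \cdot 109^{2}}{21 + 109} = 21010 + \frac{7 + 109 + 11 + 2 \cdot 11881}{130} = 21010 + \frac{7 + 109 + 11 + 23762}{130} = 21010 + \frac{1}{130} \cdot 23889 = 21010 + \frac{23889}{130} = \frac{2755189}{130}$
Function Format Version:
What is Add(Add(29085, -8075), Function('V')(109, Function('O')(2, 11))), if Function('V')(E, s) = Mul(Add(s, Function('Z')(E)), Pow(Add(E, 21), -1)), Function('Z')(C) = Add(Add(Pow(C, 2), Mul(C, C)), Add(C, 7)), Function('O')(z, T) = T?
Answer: Rational(2755189, 130) ≈ 21194.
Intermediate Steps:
Function('Z')(C) = Add(7, C, Mul(2, Pow(C, 2))) (Function('Z')(C) = Add(Add(Pow(C, 2), Pow(C, 2)), Add(7, C)) = Add(Mul(2, Pow(C, 2)), Add(7, C)) = Add(7, C, Mul(2, Pow(C, 2))))
Function('V')(E, s) = Mul(Pow(Add(21, E), -1), Add(7, E, s, Mul(2, Pow(E, 2)))) (Function('V')(E, s) = Mul(Add(s, Add(7, E, Mul(2, Pow(E, 2)))), Pow(Add(E, 21), -1)) = Mul(Add(7, E, s, Mul(2, Pow(E, 2))), Pow(Add(21, E), -1)) = Mul(Pow(Add(21, E), -1), Add(7, E, s, Mul(2, Pow(E, 2)))))
Add(Add(29085, -8075), Function('V')(109, Function('O')(2, 11))) = Add(Add(29085, -8075), Mul(Pow(Add(21, 109), -1), Add(7, 109, 11, Mul(2, Pow(109, 2))))) = Add(21010, Mul(Pow(130, -1), Add(7, 109, 11, Mul(2, 11881)))) = Add(21010, Mul(Rational(1, 130), Add(7, 109, 11, 23762))) = Add(21010, Mul(Rational(1, 130), 23889)) = Add(21010, Rational(23889, 130)) = Rational(2755189, 130)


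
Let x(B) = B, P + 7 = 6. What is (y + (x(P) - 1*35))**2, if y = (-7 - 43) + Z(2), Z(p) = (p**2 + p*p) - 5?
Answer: 6889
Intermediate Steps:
P = -1 (P = -7 + 6 = -1)
Z(p) = -5 + 2*p**2 (Z(p) = (p**2 + p**2) - 5 = 2*p**2 - 5 = -5 + 2*p**2)
y = -47 (y = (-7 - 43) + (-5 + 2*2**2) = -50 + (-5 + 2*4) = -50 + (-5 + 8) = -50 + 3 = -47)
(y + (x(P) - 1*35))**2 = (-47 + (-1 - 1*35))**2 = (-47 + (-1 - 35))**2 = (-47 - 36)**2 = (-83)**2 = 6889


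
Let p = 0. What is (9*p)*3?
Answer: 0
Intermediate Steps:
(9*p)*3 = (9*0)*3 = 0*3 = 0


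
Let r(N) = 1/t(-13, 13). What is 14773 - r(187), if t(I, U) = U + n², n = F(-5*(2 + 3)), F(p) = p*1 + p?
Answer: 37124548/2513 ≈ 14773.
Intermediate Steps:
F(p) = 2*p (F(p) = p + p = 2*p)
n = -50 (n = 2*(-5*(2 + 3)) = 2*(-5*5) = 2*(-25) = -50)
t(I, U) = 2500 + U (t(I, U) = U + (-50)² = U + 2500 = 2500 + U)
r(N) = 1/2513 (r(N) = 1/(2500 + 13) = 1/2513)
14773 - r(187) = 14773 - 1*1/2513 = 14773 - 1/2513 = 37124548/2513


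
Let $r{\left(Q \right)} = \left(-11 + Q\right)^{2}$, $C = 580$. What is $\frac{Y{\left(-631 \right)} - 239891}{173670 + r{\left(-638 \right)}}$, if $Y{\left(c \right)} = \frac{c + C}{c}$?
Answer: $- \frac{151371170}{375363601} \approx -0.40327$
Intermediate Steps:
$Y{\left(c \right)} = \frac{580 + c}{c}$ ($Y{\left(c \right)} = \frac{c + 580}{c} = \frac{580 + c}{c}$)
$\frac{Y{\left(-631 \right)} - 239891}{173670 + r{\left(-638 \right)}} = \frac{\frac{580 - 631}{-631} - 239891}{173670 + \left(-11 - 638\right)^{2}} = \frac{\left(- \frac{1}{631}\right) \left(-51\right) - 239891}{173670 + \left(-649\right)^{2}} = \frac{\frac{51}{631} - 239891}{173670 + 421201} = - \frac{151371170}{631 \cdot 594871} = \left(- \frac{151371170}{631}\right) \frac{1}{594871} = - \frac{151371170}{375363601}$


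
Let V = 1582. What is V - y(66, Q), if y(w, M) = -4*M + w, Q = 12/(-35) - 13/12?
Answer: 158581/105 ≈ 1510.3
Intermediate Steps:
Q = -599/420 (Q = 12*(-1/35) - 13*1/12 = -12/35 - 13/12 = -599/420 ≈ -1.4262)
y(w, M) = w - 4*M
V - y(66, Q) = 1582 - (66 - 4*(-599/420)) = 1582 - (66 + 599/105) = 1582 - 1*7529/105 = 1582 - 7529/105 = 158581/105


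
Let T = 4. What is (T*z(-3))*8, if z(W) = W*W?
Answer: 288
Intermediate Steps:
z(W) = W²
(T*z(-3))*8 = (4*(-3)²)*8 = (4*9)*8 = 36*8 = 288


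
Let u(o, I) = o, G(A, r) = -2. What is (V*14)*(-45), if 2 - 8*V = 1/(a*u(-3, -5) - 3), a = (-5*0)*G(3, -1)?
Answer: -735/4 ≈ -183.75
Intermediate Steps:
a = 0 (a = -5*0*(-2) = 0*(-2) = 0)
V = 7/24 (V = ¼ - 1/(8*(0*(-3) - 3)) = ¼ - 1/(8*(0 - 3)) = ¼ - ⅛/(-3) = ¼ - ⅛*(-⅓) = ¼ + 1/24 = 7/24 ≈ 0.29167)
(V*14)*(-45) = ((7/24)*14)*(-45) = (49/12)*(-45) = -735/4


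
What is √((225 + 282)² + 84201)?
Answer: 25*√546 ≈ 584.17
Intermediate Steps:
√((225 + 282)² + 84201) = √(507² + 84201) = √(257049 + 84201) = √341250 = 25*√546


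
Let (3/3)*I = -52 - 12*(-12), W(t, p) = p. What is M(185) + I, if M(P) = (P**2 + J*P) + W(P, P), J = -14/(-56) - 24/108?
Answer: 1242257/36 ≈ 34507.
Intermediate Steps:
J = 1/36 (J = -14*(-1/56) - 24*1/108 = 1/4 - 2/9 = 1/36 ≈ 0.027778)
M(P) = P**2 + 37*P/36 (M(P) = (P**2 + P/36) + P = P**2 + 37*P/36)
I = 92 (I = -52 - 12*(-12) = -52 + 144 = 92)
M(185) + I = (1/36)*185*(37 + 36*185) + 92 = (1/36)*185*(37 + 6660) + 92 = (1/36)*185*6697 + 92 = 1238945/36 + 92 = 1242257/36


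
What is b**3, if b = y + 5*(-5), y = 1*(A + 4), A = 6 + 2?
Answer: -2197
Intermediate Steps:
A = 8
y = 12 (y = 1*(8 + 4) = 1*12 = 12)
b = -13 (b = 12 + 5*(-5) = 12 - 25 = -13)
b**3 = (-13)**3 = -2197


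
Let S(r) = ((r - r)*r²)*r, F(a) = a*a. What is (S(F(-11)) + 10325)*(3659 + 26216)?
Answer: 308459375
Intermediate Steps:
F(a) = a²
S(r) = 0 (S(r) = (0*r²)*r = 0*r = 0)
(S(F(-11)) + 10325)*(3659 + 26216) = (0 + 10325)*(3659 + 26216) = 10325*29875 = 308459375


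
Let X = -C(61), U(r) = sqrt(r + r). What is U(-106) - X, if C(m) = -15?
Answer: -15 + 2*I*sqrt(53) ≈ -15.0 + 14.56*I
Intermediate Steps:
U(r) = sqrt(2)*sqrt(r) (U(r) = sqrt(2*r) = sqrt(2)*sqrt(r))
X = 15 (X = -1*(-15) = 15)
U(-106) - X = sqrt(2)*sqrt(-106) - 1*15 = sqrt(2)*(I*sqrt(106)) - 15 = 2*I*sqrt(53) - 15 = -15 + 2*I*sqrt(53)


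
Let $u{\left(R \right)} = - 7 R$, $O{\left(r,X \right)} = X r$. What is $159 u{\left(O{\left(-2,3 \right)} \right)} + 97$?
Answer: $6775$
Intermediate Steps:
$159 u{\left(O{\left(-2,3 \right)} \right)} + 97 = 159 \left(- 7 \cdot 3 \left(-2\right)\right) + 97 = 159 \left(\left(-7\right) \left(-6\right)\right) + 97 = 159 \cdot 42 + 97 = 6678 + 97 = 6775$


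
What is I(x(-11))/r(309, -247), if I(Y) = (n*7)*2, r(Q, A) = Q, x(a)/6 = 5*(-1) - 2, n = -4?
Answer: -56/309 ≈ -0.18123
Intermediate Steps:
x(a) = -42 (x(a) = 6*(5*(-1) - 2) = 6*(-5 - 2) = 6*(-7) = -42)
I(Y) = -56 (I(Y) = -4*7*2 = -28*2 = -56)
I(x(-11))/r(309, -247) = -56/309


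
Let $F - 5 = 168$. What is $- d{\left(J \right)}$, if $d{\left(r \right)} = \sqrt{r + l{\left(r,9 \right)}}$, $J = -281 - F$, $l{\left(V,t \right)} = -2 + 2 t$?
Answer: $- i \sqrt{438} \approx - 20.928 i$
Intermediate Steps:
$F = 173$ ($F = 5 + 168 = 173$)
$J = -454$ ($J = -281 - 173 = -454$)
$d{\left(r \right)} = \sqrt{16 + r}$ ($d{\left(r \right)} = \sqrt{r + \left(-2 + 2 \cdot 9\right)} = \sqrt{r + \left(-2 + 18\right)} = \sqrt{r + 16} = \sqrt{16 + r}$)
$- d{\left(J \right)} = - \sqrt{16 - 454} = - \sqrt{-438} = - i \sqrt{438}$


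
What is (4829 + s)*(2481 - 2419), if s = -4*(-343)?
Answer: 384462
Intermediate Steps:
s = 1372
(4829 + s)*(2481 - 2419) = (4829 + 1372)*(2481 - 2419) = 6201*62 = 384462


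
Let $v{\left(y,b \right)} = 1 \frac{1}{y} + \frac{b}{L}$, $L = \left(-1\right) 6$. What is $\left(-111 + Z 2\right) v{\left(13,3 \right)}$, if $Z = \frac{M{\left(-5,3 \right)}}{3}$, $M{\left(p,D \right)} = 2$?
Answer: $\frac{3619}{78} \approx 46.397$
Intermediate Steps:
$L = -6$
$Z = \frac{2}{3} \approx 0.66667$
$v{\left(y,b \right)} = \frac{1}{y} - \frac{b}{6}$ ($v{\left(y,b \right)} = 1 \frac{1}{y} + \frac{b}{-6} = \frac{1}{y} + b \left(- \frac{1}{6}\right) = \frac{1}{y} - \frac{b}{6}$)
$\left(-111 + Z 2\right) v{\left(13,3 \right)} = \left(-111 + \frac{2}{3} \cdot 2\right) \left(\frac{1}{13} - \frac{1}{2}\right) = \left(-111 + \frac{4}{3}\right) \left(\frac{1}{13} - \frac{1}{2}\right) = \left(- \frac{329}{3}\right) \left(- \frac{11}{26}\right) = \frac{3619}{78}$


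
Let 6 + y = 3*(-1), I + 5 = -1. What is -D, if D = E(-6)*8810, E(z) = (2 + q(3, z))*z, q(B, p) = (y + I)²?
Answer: 11999220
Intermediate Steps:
I = -6 (I = -5 - 1 = -6)
y = -9 (y = -6 + 3*(-1) = -6 - 3 = -9)
q(B, p) = 225 (q(B, p) = (-9 - 6)² = (-15)² = 225)
E(z) = 227*z (E(z) = (2 + 225)*z = 227*z)
D = -11999220 (D = (227*(-6))*8810 = -1362*8810 = -11999220)
-D = -1*(-11999220) = 11999220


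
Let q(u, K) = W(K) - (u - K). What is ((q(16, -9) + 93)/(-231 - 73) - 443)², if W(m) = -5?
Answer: 18153520225/92416 ≈ 1.9643e+5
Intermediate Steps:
q(u, K) = -5 + K - u (q(u, K) = -5 - (u - K) = -5 + (K - u) = -5 + K - u)
((q(16, -9) + 93)/(-231 - 73) - 443)² = (((-5 - 9 - 1*16) + 93)/(-231 - 73) - 443)² = (((-5 - 9 - 16) + 93)/(-304) - 443)² = ((-30 + 93)*(-1/304) - 443)² = (63*(-1/304) - 443)² = (-63/304 - 443)² = (-134735/304)² = 18153520225/92416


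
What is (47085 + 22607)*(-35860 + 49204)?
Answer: 929970048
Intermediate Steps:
(47085 + 22607)*(-35860 + 49204) = 69692*13344 = 929970048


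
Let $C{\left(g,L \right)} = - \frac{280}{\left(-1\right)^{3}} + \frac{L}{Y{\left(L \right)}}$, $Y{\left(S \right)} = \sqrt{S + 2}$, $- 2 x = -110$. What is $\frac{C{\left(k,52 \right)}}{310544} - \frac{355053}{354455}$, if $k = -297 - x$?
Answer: $- \frac{13770041429}{13759234190} + \frac{\sqrt{6}}{107496} \approx -1.0008$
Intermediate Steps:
$x = 55$ ($x = \left(- \frac{1}{2}\right) \left(-110\right) = 55$)
$Y{\left(S \right)} = \sqrt{2 + S}$
$k = -352$ ($k = -297 - 55 = -352$)
$C{\left(g,L \right)} = 280 + \frac{L}{\sqrt{2 + L}}$ ($C{\left(g,L \right)} = - \frac{280}{\left(-1\right)^{3}} + \frac{L}{\sqrt{2 + L}} = - \frac{280}{-1} + \frac{L}{\sqrt{2 + L}} = \left(-280\right) \left(-1\right) + \frac{L}{\sqrt{2 + L}} = 280 + \frac{L}{\sqrt{2 + L}}$)
$\frac{C{\left(k,52 \right)}}{310544} - \frac{355053}{354455} = \frac{280 + \frac{52}{\sqrt{2 + 52}}}{310544} - \frac{355053}{354455} = \left(280 + \frac{52}{3 \sqrt{6}}\right) \frac{1}{310544} - \frac{355053}{354455} = \left(280 + 52 \frac{\sqrt{6}}{18}\right) \frac{1}{310544} - \frac{355053}{354455} = \left(280 + \frac{26 \sqrt{6}}{9}\right) \frac{1}{310544} - \frac{355053}{354455} = \left(\frac{35}{38818} + \frac{\sqrt{6}}{107496}\right) - \frac{355053}{354455} = - \frac{13770041429}{13759234190} + \frac{\sqrt{6}}{107496}$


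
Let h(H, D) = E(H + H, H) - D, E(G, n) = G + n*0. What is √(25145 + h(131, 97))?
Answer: √25310 ≈ 159.09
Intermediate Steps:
E(G, n) = G (E(G, n) = G + 0 = G)
h(H, D) = -D + 2*H (h(H, D) = (H + H) - D = 2*H - D = -D + 2*H)
√(25145 + h(131, 97)) = √(25145 + (-1*97 + 2*131)) = √(25145 + (-97 + 262)) = √(25145 + 165) = √25310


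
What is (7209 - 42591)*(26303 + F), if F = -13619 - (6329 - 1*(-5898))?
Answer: -16169574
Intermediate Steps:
F = -25846 (F = -13619 - (6329 + 5898) = -13619 - 1*12227 = -13619 - 12227 = -25846)
(7209 - 42591)*(26303 + F) = (7209 - 42591)*(26303 - 25846) = -35382*457 = -16169574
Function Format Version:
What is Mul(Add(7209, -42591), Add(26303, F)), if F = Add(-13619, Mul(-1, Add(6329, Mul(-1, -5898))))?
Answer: -16169574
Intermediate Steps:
F = -25846 (F = Add(-13619, Mul(-1, Add(6329, 5898))) = Add(-13619, Mul(-1, 12227)) = Add(-13619, -12227) = -25846)
Mul(Add(7209, -42591), Add(26303, F)) = Mul(Add(7209, -42591), Add(26303, -25846)) = Mul(-35382, 457) = -16169574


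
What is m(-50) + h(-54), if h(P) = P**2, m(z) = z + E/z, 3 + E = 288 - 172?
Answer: 143187/50 ≈ 2863.7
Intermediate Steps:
E = 113 (E = -3 + (288 - 172) = -3 + 116 = 113)
m(z) = z + 113/z
m(-50) + h(-54) = (-50 + 113/(-50)) + (-54)**2 = (-50 + 113*(-1/50)) + 2916 = (-50 - 113/50) + 2916 = -2613/50 + 2916 = 143187/50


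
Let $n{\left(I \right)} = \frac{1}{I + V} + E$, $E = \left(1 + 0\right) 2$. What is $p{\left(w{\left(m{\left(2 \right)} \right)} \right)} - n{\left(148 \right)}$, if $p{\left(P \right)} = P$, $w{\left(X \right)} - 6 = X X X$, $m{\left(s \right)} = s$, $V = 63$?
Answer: $\frac{2531}{211} \approx 11.995$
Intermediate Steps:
$E = 2$ ($E = 1 \cdot 2 = 2$)
$w{\left(X \right)} = 6 + X^{3}$ ($w{\left(X \right)} = 6 + X X X = 6 + X^{2} X = 6 + X^{3}$)
$n{\left(I \right)} = 2 + \frac{1}{63 + I}$ ($n{\left(I \right)} = \frac{1}{I + 63} + 2 = \frac{1}{63 + I} + 2 = 2 + \frac{1}{63 + I}$)
$p{\left(w{\left(m{\left(2 \right)} \right)} \right)} - n{\left(148 \right)} = \left(6 + 2^{3}\right) - \frac{127 + 2 \cdot 148}{63 + 148} = \left(6 + 8\right) - \frac{127 + 296}{211} = 14 - \frac{1}{211} \cdot 423 = 14 - \frac{423}{211} = \frac{2531}{211}$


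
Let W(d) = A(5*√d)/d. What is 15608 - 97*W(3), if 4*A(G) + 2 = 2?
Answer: 15608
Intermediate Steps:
A(G) = 0 (A(G) = -½ + (¼)*2 = -½ + ½ = 0)
W(d) = 0 (W(d) = 0/d = 0)
15608 - 97*W(3) = 15608 - 97*0 = 15608 - 1*0 = 15608 + 0 = 15608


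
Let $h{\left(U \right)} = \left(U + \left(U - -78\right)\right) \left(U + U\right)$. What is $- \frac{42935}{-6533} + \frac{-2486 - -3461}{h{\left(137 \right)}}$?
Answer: $\frac{4147364555}{630094784} \approx 6.5821$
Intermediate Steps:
$h{\left(U \right)} = 2 U \left(78 + 2 U\right)$ ($h{\left(U \right)} = \left(U + \left(U + 78\right)\right) 2 U = \left(U + \left(78 + U\right)\right) 2 U = \left(78 + 2 U\right) 2 U = 2 U \left(78 + 2 U\right)$)
$- \frac{42935}{-6533} + \frac{-2486 - -3461}{h{\left(137 \right)}} = - \frac{42935}{-6533} + \frac{-2486 - -3461}{4 \cdot 137 \left(39 + 137\right)} = \left(-42935\right) \left(- \frac{1}{6533}\right) + \frac{-2486 + 3461}{4 \cdot 137 \cdot 176} = \frac{42935}{6533} + \frac{975}{96448} = \frac{4147364555}{630094784}$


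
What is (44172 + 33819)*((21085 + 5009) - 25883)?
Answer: 16456101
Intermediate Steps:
(44172 + 33819)*((21085 + 5009) - 25883) = 77991*(26094 - 25883) = 77991*211 = 16456101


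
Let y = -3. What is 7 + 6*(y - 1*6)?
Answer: -47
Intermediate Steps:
7 + 6*(y - 1*6) = 7 + 6*(-3 - 1*6) = 7 + 6*(-3 - 6) = 7 + 6*(-9) = 7 - 54 = -47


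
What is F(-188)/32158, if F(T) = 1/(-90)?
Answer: -1/2894220 ≈ -3.4552e-7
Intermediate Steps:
F(T) = -1/90
F(-188)/32158 = -1/90/32158 = -1/90*1/32158 = -1/2894220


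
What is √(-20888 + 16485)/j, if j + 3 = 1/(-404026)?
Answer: -404026*I*√4403/1212079 ≈ -22.118*I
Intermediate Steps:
j = -1212079/404026 (j = -3 + 1/(-404026) = -3 - 1/404026 = -1212079/404026 ≈ -3.0000)
√(-20888 + 16485)/j = √(-20888 + 16485)/(-1212079/404026) = √(-4403)*(-404026/1212079) = (I*√4403)*(-404026/1212079) = -404026*I*√4403/1212079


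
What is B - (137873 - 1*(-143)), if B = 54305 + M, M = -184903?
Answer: -268614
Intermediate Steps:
B = -130598 (B = 54305 - 184903 = -130598)
B - (137873 - 1*(-143)) = -130598 - (137873 - 1*(-143)) = -130598 - (137873 + 143) = -130598 - 1*138016 = -130598 - 138016 = -268614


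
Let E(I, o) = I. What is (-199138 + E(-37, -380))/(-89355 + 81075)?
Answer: 39835/1656 ≈ 24.055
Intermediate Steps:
(-199138 + E(-37, -380))/(-89355 + 81075) = (-199138 - 37)/(-89355 + 81075) = -199175/(-8280) = -199175*(-1/8280) = 39835/1656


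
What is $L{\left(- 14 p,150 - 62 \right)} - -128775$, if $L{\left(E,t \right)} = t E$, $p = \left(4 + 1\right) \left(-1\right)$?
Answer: $134935$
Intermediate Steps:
$p = -5$ ($p = 5 \left(-1\right) = -5$)
$L{\left(E,t \right)} = E t$
$L{\left(- 14 p,150 - 62 \right)} - -128775 = \left(-14\right) \left(-5\right) \left(150 - 62\right) - -128775 = 70 \left(150 - 62\right) + 128775 = 70 \cdot 88 + 128775 = 6160 + 128775 = 134935$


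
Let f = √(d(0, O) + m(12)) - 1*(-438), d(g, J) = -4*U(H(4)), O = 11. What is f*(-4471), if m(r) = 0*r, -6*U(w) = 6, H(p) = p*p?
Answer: -1967240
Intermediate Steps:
H(p) = p²
U(w) = -1 (U(w) = -⅙*6 = -1)
d(g, J) = 4 (d(g, J) = -4*(-1) = 4)
m(r) = 0
f = 440 (f = √(4 + 0) - 1*(-438) = √4 + 438 = 2 + 438 = 440)
f*(-4471) = 440*(-4471) = -1967240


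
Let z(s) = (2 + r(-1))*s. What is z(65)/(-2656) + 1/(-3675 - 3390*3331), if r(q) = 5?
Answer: -10707751981/62505015840 ≈ -0.17131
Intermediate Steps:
z(s) = 7*s (z(s) = (2 + 5)*s = 7*s)
z(65)/(-2656) + 1/(-3675 - 3390*3331) = (7*65)/(-2656) + 1/(-3675 - 3390*3331) = 455*(-1/2656) + (1/3331)/(-7065) = -455/2656 - 1/7065*1/3331 = -455/2656 - 1/23533515 = -10707751981/62505015840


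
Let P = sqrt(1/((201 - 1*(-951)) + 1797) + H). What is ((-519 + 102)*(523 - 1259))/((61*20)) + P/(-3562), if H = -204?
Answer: 76728/305 - I*sqrt(1774103655)/10504338 ≈ 251.57 - 0.0040098*I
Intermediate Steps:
P = I*sqrt(1774103655)/2949 (P = sqrt(1/((201 - 1*(-951)) + 1797) - 204) = sqrt(1/((201 + 951) + 1797) - 204) = sqrt(1/(1152 + 1797) - 204) = sqrt(1/2949 - 204) = sqrt(-601595/2949) = I*sqrt(1774103655)/2949 ≈ 14.283*I)
((-519 + 102)*(523 - 1259))/((61*20)) + P/(-3562) = ((-519 + 102)*(523 - 1259))/((61*20)) + (I*sqrt(1774103655)/2949)/(-3562) = -417*(-736)/1220 + (I*sqrt(1774103655)/2949)*(-1/3562) = 306912*(1/1220) - I*sqrt(1774103655)/10504338 = 76728/305 - I*sqrt(1774103655)/10504338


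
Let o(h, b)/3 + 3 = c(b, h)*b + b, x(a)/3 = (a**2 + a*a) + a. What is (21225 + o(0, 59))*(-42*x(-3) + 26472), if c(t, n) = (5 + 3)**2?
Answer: 804347622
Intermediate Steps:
c(t, n) = 64 (c(t, n) = 8**2 = 64)
x(a) = 3*a + 6*a**2 (x(a) = 3*((a**2 + a*a) + a) = 3*((a**2 + a**2) + a) = 3*(2*a**2 + a) = 3*(a + 2*a**2) = 3*a + 6*a**2)
o(h, b) = -9 + 195*b (o(h, b) = -9 + 3*(64*b + b) = -9 + 3*(65*b) = -9 + 195*b)
(21225 + o(0, 59))*(-42*x(-3) + 26472) = (21225 + (-9 + 195*59))*(-126*(-3)*(1 + 2*(-3)) + 26472) = (21225 + (-9 + 11505))*(-126*(-3)*(1 - 6) + 26472) = (21225 + 11496)*(-126*(-3)*(-5) + 26472) = 32721*(-42*45 + 26472) = 32721*(-1890 + 26472) = 32721*24582 = 804347622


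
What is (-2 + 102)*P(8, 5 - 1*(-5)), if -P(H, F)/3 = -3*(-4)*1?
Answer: -3600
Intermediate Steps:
P(H, F) = -36 (P(H, F) = -3*(-3*(-4)) = -36)
(-2 + 102)*P(8, 5 - 1*(-5)) = (-2 + 102)*(-36) = 100*(-36) = -3600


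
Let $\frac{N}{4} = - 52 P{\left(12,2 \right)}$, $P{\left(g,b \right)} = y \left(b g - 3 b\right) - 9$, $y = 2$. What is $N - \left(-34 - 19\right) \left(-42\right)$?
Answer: $-7842$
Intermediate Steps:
$P{\left(g,b \right)} = -9 - 6 b + 2 b g$ ($P{\left(g,b \right)} = 2 \left(b g - 3 b\right) - 9 = 2 \left(- 3 b + b g\right) - 9 = \left(- 6 b + 2 b g\right) - 9 = -9 - 6 b + 2 b g$)
$N = -5616$ ($N = 4 \left(- 52 \left(-9 - 12 + 2 \cdot 2 \cdot 12\right)\right) = 4 \left(- 52 \left(-9 - 12 + 48\right)\right) = 4 \left(\left(-52\right) 27\right) = 4 \left(-1404\right) = -5616$)
$N - \left(-34 - 19\right) \left(-42\right) = -5616 - \left(-34 - 19\right) \left(-42\right) = -5616 - \left(-53\right) \left(-42\right) = -5616 - 2226 = -7842$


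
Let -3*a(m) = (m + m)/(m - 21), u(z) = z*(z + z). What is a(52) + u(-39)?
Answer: 282802/93 ≈ 3040.9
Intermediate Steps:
u(z) = 2*z**2 (u(z) = z*(2*z) = 2*z**2)
a(m) = -2*m/(3*(-21 + m)) (a(m) = -(m + m)/(3*(m - 21)) = -2*m/(3*(-21 + m)))
a(52) + u(-39) = -2*52/(-63 + 3*52) + 2*(-39)**2 = -2*52/(-63 + 156) + 2*1521 = -2*52/93 + 3042 = -2*52*1/93 + 3042 = -104/93 + 3042 = 282802/93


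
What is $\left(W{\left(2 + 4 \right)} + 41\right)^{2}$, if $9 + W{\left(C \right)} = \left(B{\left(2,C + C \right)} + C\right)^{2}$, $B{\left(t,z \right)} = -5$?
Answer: $1089$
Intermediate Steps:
$W{\left(C \right)} = -9 + \left(-5 + C\right)^{2}$
$\left(W{\left(2 + 4 \right)} + 41\right)^{2} = \left(\left(-9 + \left(-5 + \left(2 + 4\right)\right)^{2}\right) + 41\right)^{2} = \left(\left(-9 + \left(-5 + 6\right)^{2}\right) + 41\right)^{2} = \left(\left(-9 + 1^{2}\right) + 41\right)^{2} = \left(\left(-9 + 1\right) + 41\right)^{2} = \left(-8 + 41\right)^{2} = 33^{2} = 1089$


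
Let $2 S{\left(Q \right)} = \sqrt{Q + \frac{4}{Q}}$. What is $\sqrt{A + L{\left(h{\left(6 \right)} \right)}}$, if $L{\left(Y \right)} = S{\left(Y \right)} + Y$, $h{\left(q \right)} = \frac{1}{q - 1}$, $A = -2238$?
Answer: $\frac{\sqrt{-223780 + 10 \sqrt{505}}}{10} \approx 47.282 i$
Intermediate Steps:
$S{\left(Q \right)} = \frac{\sqrt{Q + \frac{4}{Q}}}{2}$
$h{\left(q \right)} = \frac{1}{-1 + q}$
$L{\left(Y \right)} = Y + \frac{\sqrt{Y + \frac{4}{Y}}}{2}$ ($L{\left(Y \right)} = \frac{\sqrt{Y + \frac{4}{Y}}}{2} + Y = Y + \frac{\sqrt{Y + \frac{4}{Y}}}{2}$)
$\sqrt{A + L{\left(h{\left(6 \right)} \right)}} = \sqrt{-2238 + \left(\frac{1}{-1 + 6} + \frac{\sqrt{\frac{1}{-1 + 6} + \frac{4}{\frac{1}{-1 + 6}}}}{2}\right)} = \sqrt{-2238 + \left(\frac{1}{5} + \frac{\sqrt{\frac{1}{5} + \frac{4}{\frac{1}{5}}}}{2}\right)} = \sqrt{-2238 + \left(\frac{1}{5} + \frac{\sqrt{\frac{1}{5} + 4 \frac{1}{\frac{1}{5}}}}{2}\right)} = \sqrt{-2238 + \left(\frac{1}{5} + \frac{\sqrt{\frac{1}{5} + 4 \cdot 5}}{2}\right)} = \sqrt{-2238 + \left(\frac{1}{5} + \frac{\sqrt{\frac{1}{5} + 20}}{2}\right)} = \sqrt{-2238 + \left(\frac{1}{5} + \frac{\sqrt{\frac{101}{5}}}{2}\right)} = \sqrt{-2238 + \left(\frac{1}{5} + \frac{\frac{1}{5} \sqrt{505}}{2}\right)} = \sqrt{-2238 + \left(\frac{1}{5} + \frac{\sqrt{505}}{10}\right)} = \sqrt{- \frac{11189}{5} + \frac{\sqrt{505}}{10}}$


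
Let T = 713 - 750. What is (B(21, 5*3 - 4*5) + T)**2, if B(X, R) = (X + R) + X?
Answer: 0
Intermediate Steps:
B(X, R) = R + 2*X (B(X, R) = (R + X) + X = R + 2*X)
T = -37
(B(21, 5*3 - 4*5) + T)**2 = (((5*3 - 4*5) + 2*21) - 37)**2 = (((15 - 20) + 42) - 37)**2 = ((-5 + 42) - 37)**2 = (37 - 37)**2 = 0**2 = 0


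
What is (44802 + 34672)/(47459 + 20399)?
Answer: 39737/33929 ≈ 1.1712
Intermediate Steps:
(44802 + 34672)/(47459 + 20399) = 79474/67858 = 79474*(1/67858) = 39737/33929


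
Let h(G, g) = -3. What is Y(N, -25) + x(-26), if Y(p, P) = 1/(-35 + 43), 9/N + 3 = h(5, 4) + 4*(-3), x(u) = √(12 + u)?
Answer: ⅛ + I*√14 ≈ 0.125 + 3.7417*I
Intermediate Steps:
N = -½ (N = 9/(-3 + (-3 + 4*(-3))) = 9/(-3 + (-3 - 12)) = 9/(-3 - 15) = 9/(-18) = 9*(-1/18) = -½ ≈ -0.50000)
Y(p, P) = ⅛ (Y(p, P) = 1/8 = ⅛)
Y(N, -25) + x(-26) = ⅛ + √(12 - 26) = ⅛ + √(-14) = ⅛ + I*√14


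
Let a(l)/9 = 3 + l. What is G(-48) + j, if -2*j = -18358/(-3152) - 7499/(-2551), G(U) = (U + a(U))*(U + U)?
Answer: 349640988923/8040752 ≈ 43484.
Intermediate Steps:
a(l) = 27 + 9*l (a(l) = 9*(3 + l) = 27 + 9*l)
G(U) = 2*U*(27 + 10*U) (G(U) = (U + (27 + 9*U))*(U + U) = (27 + 10*U)*(2*U) = 2*U*(27 + 10*U))
j = -35234053/8040752 (j = -(-18358/(-3152) - 7499/(-2551))/2 = -(-18358*(-1/3152) - 7499*(-1/2551))/2 = -(9179/1576 + 7499/2551)/2 = -1/2*35234053/4020376 = -35234053/8040752 ≈ -4.3819)
G(-48) + j = 2*(-48)*(27 + 10*(-48)) - 35234053/8040752 = 2*(-48)*(27 - 480) - 35234053/8040752 = 2*(-48)*(-453) - 35234053/8040752 = 43488 - 35234053/8040752 = 349640988923/8040752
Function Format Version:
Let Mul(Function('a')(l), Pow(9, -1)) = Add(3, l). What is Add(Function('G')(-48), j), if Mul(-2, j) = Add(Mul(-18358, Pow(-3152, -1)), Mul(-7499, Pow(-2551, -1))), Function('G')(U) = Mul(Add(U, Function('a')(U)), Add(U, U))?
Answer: Rational(349640988923, 8040752) ≈ 43484.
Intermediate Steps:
Function('a')(l) = Add(27, Mul(9, l)) (Function('a')(l) = Mul(9, Add(3, l)) = Add(27, Mul(9, l)))
Function('G')(U) = Mul(2, U, Add(27, Mul(10, U))) (Function('G')(U) = Mul(Add(U, Add(27, Mul(9, U))), Add(U, U)) = Mul(Add(27, Mul(10, U)), Mul(2, U)) = Mul(2, U, Add(27, Mul(10, U))))
j = Rational(-35234053, 8040752) (j = Mul(Rational(-1, 2), Add(Mul(-18358, Pow(-3152, -1)), Mul(-7499, Pow(-2551, -1)))) = Mul(Rational(-1, 2), Add(Mul(-18358, Rational(-1, 3152)), Mul(-7499, Rational(-1, 2551)))) = Mul(Rational(-1, 2), Add(Rational(9179, 1576), Rational(7499, 2551))) = Mul(Rational(-1, 2), Rational(35234053, 4020376)) = Rational(-35234053, 8040752) ≈ -4.3819)
Add(Function('G')(-48), j) = Add(Mul(2, -48, Add(27, Mul(10, -48))), Rational(-35234053, 8040752)) = Add(Mul(2, -48, Add(27, -480)), Rational(-35234053, 8040752)) = Add(Mul(2, -48, -453), Rational(-35234053, 8040752)) = Add(43488, Rational(-35234053, 8040752)) = Rational(349640988923, 8040752)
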